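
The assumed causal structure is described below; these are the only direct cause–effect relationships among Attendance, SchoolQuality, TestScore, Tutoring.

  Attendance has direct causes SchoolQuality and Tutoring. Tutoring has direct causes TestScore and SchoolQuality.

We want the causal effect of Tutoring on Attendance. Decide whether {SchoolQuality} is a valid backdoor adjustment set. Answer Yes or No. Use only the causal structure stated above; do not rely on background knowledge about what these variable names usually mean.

Backdoor paths from Tutoring to Attendance (paths whose first edge points into Tutoring):
  P1: Tutoring <- SchoolQuality -> Attendance
Condition 1 (no descendant of Tutoring in the set): holds — descendants of Tutoring are {Attendance}; none are in {SchoolQuality}.
Condition 2 (every backdoor path blocked by {SchoolQuality}):
  P1: blocked at fork node SchoolQuality ∈ conditioning set.
{SchoolQuality} satisfies the backdoor criterion.

Yes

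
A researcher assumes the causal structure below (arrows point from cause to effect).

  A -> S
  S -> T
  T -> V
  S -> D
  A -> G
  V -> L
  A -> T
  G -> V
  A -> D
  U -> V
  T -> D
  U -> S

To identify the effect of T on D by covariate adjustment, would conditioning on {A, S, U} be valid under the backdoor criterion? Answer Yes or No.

Backdoor paths from T to D (paths whose first edge points into T):
  P1: T <- A -> S -> D
  P2: T <- A -> G -> V <- U -> S -> D
  P3: T <- A -> D
  P4: T <- S <- U -> V <- G <- A -> D
  P5: T <- S <- A -> D
  P6: T <- S -> D
Condition 1 (no descendant of T in the set): holds — descendants of T are {D, L, V}; none are in {A, S, U}.
Condition 2 (every backdoor path blocked by {A, S, U}):
  P1: blocked at fork node A ∈ conditioning set.
  P2: blocked at fork node A ∈ conditioning set.
  P3: blocked at fork node A ∈ conditioning set.
  P4: blocked at chain node S ∈ conditioning set.
  P5: blocked at chain node S ∈ conditioning set.
  P6: blocked at fork node S ∈ conditioning set.
{A, S, U} satisfies the backdoor criterion.

Yes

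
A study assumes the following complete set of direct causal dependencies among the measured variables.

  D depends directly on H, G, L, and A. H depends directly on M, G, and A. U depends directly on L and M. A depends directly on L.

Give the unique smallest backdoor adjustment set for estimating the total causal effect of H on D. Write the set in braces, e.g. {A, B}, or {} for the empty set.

Variables eligible for adjustment (non-descendants of H, excluding H and D): {A, G, L, M, U}.
Backdoor paths from H to D:
  P1: H <- M -> U <- L -> A -> D
  P2: H <- M -> U <- L -> D
  P3: H <- A <- L -> D
  P4: H <- A -> D
  P5: H <- G -> D
The empty set is not sufficient: P3 (H <- A <- L -> D) has no collider blocking it and no conditioned non-collider, so it is open.
Try {A, G}:
  P1: blocked at collider U (neither it nor any descendant is in the conditioning set).
  P2: blocked at collider U (neither it nor any descendant is in the conditioning set).
  P3: blocked at chain node A ∈ conditioning set.
  P4: blocked at fork node A ∈ conditioning set.
  P5: blocked at fork node G ∈ conditioning set.
{A, G} contains no descendant of H and blocks every backdoor path.
Every element of {A, G} is needed (dropping A leaves P3 open; dropping G leaves P5 open), so no proper subset is valid.
Among all size-2 subsets of the eligible variables, only {A, G} blocks every backdoor path, so it is the unique smallest valid adjustment set.

{A, G}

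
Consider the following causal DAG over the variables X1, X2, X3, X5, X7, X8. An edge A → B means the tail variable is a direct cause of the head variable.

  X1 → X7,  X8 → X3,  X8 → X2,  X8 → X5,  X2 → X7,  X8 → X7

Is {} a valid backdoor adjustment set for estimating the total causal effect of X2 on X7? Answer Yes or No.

Backdoor paths from X2 to X7 (paths whose first edge points into X2):
  P1: X2 <- X8 -> X7
Condition 1 (no descendant of X2 in the set): holds — descendants of X2 are {X7}; none are in {}.
Condition 2 (every backdoor path blocked by {}):
  P1: open — no interior node is in the conditioning set.
{} does not satisfy the backdoor criterion.

No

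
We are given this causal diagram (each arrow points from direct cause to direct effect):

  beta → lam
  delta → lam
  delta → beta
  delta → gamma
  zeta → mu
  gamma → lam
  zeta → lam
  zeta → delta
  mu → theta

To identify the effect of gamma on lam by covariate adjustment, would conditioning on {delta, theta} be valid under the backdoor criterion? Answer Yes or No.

Yes

Backdoor paths from gamma to lam (paths whose first edge points into gamma):
  P1: gamma <- delta <- zeta -> lam
  P2: gamma <- delta -> beta -> lam
  P3: gamma <- delta -> lam
Condition 1 (no descendant of gamma in the set): holds — descendants of gamma are {lam}; none are in {delta, theta}.
Condition 2 (every backdoor path blocked by {delta, theta}):
  P1: blocked at chain node delta ∈ conditioning set.
  P2: blocked at fork node delta ∈ conditioning set.
  P3: blocked at fork node delta ∈ conditioning set.
{delta, theta} satisfies the backdoor criterion.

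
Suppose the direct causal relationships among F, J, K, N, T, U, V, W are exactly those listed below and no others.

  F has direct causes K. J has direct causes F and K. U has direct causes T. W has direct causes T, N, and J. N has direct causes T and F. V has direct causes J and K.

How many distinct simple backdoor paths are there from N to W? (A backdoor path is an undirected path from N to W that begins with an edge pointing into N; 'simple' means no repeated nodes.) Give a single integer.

A backdoor path from N to W is any simple undirected path whose first edge points into N (i.e. leaves N via a parent).
Parents of N: {F, T}.
Enumerating:
  P1: N <- T -> W
  P2: N <- F <- K -> J -> W
  P3: N <- F <- K -> V <- J -> W
  P4: N <- F -> J -> W
That exhausts the simple backdoor paths. Count: 4.

4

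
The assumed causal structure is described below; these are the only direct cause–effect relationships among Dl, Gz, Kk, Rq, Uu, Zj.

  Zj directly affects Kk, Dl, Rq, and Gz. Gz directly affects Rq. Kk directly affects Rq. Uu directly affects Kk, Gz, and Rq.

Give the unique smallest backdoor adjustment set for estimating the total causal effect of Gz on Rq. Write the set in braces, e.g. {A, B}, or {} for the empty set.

Variables eligible for adjustment (non-descendants of Gz, excluding Gz and Rq): {Dl, Kk, Uu, Zj}.
Backdoor paths from Gz to Rq:
  P1: Gz <- Zj -> Kk <- Uu -> Rq
  P2: Gz <- Zj -> Kk -> Rq
  P3: Gz <- Zj -> Rq
  P4: Gz <- Uu -> Kk <- Zj -> Rq
  P5: Gz <- Uu -> Kk -> Rq
  P6: Gz <- Uu -> Rq
The empty set is not sufficient: P2 (Gz <- Zj -> Kk -> Rq) has no collider blocking it and no conditioned non-collider, so it is open.
Try {Uu, Zj}:
  P1: blocked at fork node Zj ∈ conditioning set.
  P2: blocked at fork node Zj ∈ conditioning set.
  P3: blocked at fork node Zj ∈ conditioning set.
  P4: blocked at fork node Uu ∈ conditioning set.
  P5: blocked at fork node Uu ∈ conditioning set.
  P6: blocked at fork node Uu ∈ conditioning set.
{Uu, Zj} contains no descendant of Gz and blocks every backdoor path.
Every element of {Uu, Zj} is needed (dropping Uu leaves P5 open; dropping Zj leaves P2 open), so no proper subset is valid.
Among all size-2 subsets of the eligible variables, only {Uu, Zj} blocks every backdoor path, so it is the unique smallest valid adjustment set.

{Uu, Zj}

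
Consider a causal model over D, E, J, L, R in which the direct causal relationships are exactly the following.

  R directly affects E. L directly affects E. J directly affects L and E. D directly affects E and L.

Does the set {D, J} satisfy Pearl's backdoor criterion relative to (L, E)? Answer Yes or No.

Backdoor paths from L to E (paths whose first edge points into L):
  P1: L <- D -> E
  P2: L <- J -> E
Condition 1 (no descendant of L in the set): holds — descendants of L are {E}; none are in {D, J}.
Condition 2 (every backdoor path blocked by {D, J}):
  P1: blocked at fork node D ∈ conditioning set.
  P2: blocked at fork node J ∈ conditioning set.
{D, J} satisfies the backdoor criterion.

Yes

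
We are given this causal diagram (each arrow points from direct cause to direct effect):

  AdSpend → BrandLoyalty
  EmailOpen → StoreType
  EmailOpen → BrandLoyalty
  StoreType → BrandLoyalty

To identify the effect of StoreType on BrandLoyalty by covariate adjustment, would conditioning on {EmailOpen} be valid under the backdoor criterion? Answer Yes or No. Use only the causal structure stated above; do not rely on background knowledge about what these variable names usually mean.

Yes

Backdoor paths from StoreType to BrandLoyalty (paths whose first edge points into StoreType):
  P1: StoreType <- EmailOpen -> BrandLoyalty
Condition 1 (no descendant of StoreType in the set): holds — descendants of StoreType are {BrandLoyalty}; none are in {EmailOpen}.
Condition 2 (every backdoor path blocked by {EmailOpen}):
  P1: blocked at fork node EmailOpen ∈ conditioning set.
{EmailOpen} satisfies the backdoor criterion.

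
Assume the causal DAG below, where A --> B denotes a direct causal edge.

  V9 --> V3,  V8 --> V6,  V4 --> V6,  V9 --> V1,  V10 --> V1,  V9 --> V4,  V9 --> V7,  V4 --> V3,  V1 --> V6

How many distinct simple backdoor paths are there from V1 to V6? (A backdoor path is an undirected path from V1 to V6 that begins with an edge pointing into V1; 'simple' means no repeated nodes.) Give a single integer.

2

A backdoor path from V1 to V6 is any simple undirected path whose first edge points into V1 (i.e. leaves V1 via a parent).
Parents of V1: {V10, V9}.
Enumerating:
  P1: V1 <- V9 -> V4 -> V6
  P2: V1 <- V9 -> V3 <- V4 -> V6
That exhausts the simple backdoor paths. Count: 2.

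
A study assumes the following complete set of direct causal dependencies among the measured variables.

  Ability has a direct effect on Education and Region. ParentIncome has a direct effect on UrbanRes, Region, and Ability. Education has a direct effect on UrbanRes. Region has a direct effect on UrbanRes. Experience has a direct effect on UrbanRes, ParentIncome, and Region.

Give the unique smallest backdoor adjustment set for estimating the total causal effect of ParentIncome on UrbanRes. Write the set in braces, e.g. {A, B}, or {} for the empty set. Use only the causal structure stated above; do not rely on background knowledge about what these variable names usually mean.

Variables eligible for adjustment (non-descendants of ParentIncome, excluding ParentIncome and UrbanRes): {Experience}.
Backdoor paths from ParentIncome to UrbanRes:
  P1: ParentIncome <- Experience -> Region <- Ability -> Education -> UrbanRes
  P2: ParentIncome <- Experience -> Region -> UrbanRes
  P3: ParentIncome <- Experience -> UrbanRes
The empty set is not sufficient: P2 (ParentIncome <- Experience -> Region -> UrbanRes) has no collider blocking it and no conditioned non-collider, so it is open.
Try {Experience}:
  P1: blocked at fork node Experience ∈ conditioning set.
  P2: blocked at fork node Experience ∈ conditioning set.
  P3: blocked at fork node Experience ∈ conditioning set.
{Experience} contains no descendant of ParentIncome and blocks every backdoor path.
{Experience} is the unique smallest valid adjustment set.

{Experience}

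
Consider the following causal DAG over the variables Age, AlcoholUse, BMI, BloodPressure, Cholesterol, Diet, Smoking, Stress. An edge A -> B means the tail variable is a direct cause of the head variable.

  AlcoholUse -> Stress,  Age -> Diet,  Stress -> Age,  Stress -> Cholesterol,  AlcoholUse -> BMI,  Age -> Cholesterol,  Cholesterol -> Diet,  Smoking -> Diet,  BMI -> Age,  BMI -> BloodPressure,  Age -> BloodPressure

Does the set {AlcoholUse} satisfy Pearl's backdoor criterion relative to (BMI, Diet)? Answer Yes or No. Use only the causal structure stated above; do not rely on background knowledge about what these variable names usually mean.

Yes

Backdoor paths from BMI to Diet (paths whose first edge points into BMI):
  P1: BMI <- AlcoholUse -> Stress -> Age -> Cholesterol -> Diet
  P2: BMI <- AlcoholUse -> Stress -> Age -> Diet
  P3: BMI <- AlcoholUse -> Stress -> Cholesterol <- Age -> Diet
  P4: BMI <- AlcoholUse -> Stress -> Cholesterol -> Diet
Condition 1 (no descendant of BMI in the set): holds — descendants of BMI are {Age, BloodPressure, Cholesterol, Diet}; none are in {AlcoholUse}.
Condition 2 (every backdoor path blocked by {AlcoholUse}):
  P1: blocked at fork node AlcoholUse ∈ conditioning set.
  P2: blocked at fork node AlcoholUse ∈ conditioning set.
  P3: blocked at fork node AlcoholUse ∈ conditioning set.
  P4: blocked at fork node AlcoholUse ∈ conditioning set.
{AlcoholUse} satisfies the backdoor criterion.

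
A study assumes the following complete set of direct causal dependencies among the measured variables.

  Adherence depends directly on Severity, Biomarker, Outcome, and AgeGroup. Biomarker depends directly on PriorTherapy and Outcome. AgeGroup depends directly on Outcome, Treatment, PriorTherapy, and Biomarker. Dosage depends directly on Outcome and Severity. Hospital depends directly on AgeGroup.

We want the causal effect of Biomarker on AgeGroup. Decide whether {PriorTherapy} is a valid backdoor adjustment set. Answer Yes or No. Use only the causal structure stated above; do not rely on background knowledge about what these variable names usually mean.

Backdoor paths from Biomarker to AgeGroup (paths whose first edge points into Biomarker):
  P1: Biomarker <- Outcome -> AgeGroup
  P2: Biomarker <- Outcome -> Dosage <- Severity -> Adherence <- AgeGroup
  P3: Biomarker <- Outcome -> Adherence <- AgeGroup
  P4: Biomarker <- PriorTherapy -> AgeGroup
Condition 1 (no descendant of Biomarker in the set): holds — descendants of Biomarker are {Adherence, AgeGroup, Hospital}; none are in {PriorTherapy}.
Condition 2 (every backdoor path blocked by {PriorTherapy}):
  P1: open — no interior node is in the conditioning set.
  P2: blocked at collider Dosage (neither it nor any descendant is in the conditioning set).
  P3: blocked at collider Adherence (neither it nor any descendant is in the conditioning set).
  P4: blocked at fork node PriorTherapy ∈ conditioning set.
{PriorTherapy} does not satisfy the backdoor criterion.

No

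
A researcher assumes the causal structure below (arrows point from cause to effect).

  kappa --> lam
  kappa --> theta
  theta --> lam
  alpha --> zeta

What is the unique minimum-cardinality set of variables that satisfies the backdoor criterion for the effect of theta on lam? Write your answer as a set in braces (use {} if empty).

Variables eligible for adjustment (non-descendants of theta, excluding theta and lam): {alpha, kappa, zeta}.
Backdoor paths from theta to lam:
  P1: theta <- kappa -> lam
The empty set is not sufficient: P1 (theta <- kappa -> lam) has no collider blocking it and no conditioned non-collider, so it is open.
Try {kappa}:
  P1: blocked at fork node kappa ∈ conditioning set.
{kappa} contains no descendant of theta and blocks every backdoor path.
No other singleton works — e.g. {alpha} leaves P1 open — so {kappa} is the unique smallest valid adjustment set.

{kappa}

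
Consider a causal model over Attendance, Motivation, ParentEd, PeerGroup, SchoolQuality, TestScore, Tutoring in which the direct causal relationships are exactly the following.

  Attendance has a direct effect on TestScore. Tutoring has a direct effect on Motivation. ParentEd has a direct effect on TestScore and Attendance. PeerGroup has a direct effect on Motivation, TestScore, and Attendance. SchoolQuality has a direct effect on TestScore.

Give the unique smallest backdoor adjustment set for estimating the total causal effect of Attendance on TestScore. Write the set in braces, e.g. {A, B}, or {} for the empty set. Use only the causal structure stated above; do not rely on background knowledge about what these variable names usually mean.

Variables eligible for adjustment (non-descendants of Attendance, excluding Attendance and TestScore): {Motivation, ParentEd, PeerGroup, SchoolQuality, Tutoring}.
Backdoor paths from Attendance to TestScore:
  P1: Attendance <- ParentEd -> TestScore
  P2: Attendance <- PeerGroup -> TestScore
The empty set is not sufficient: P1 (Attendance <- ParentEd -> TestScore) has no collider blocking it and no conditioned non-collider, so it is open.
Try {ParentEd, PeerGroup}:
  P1: blocked at fork node ParentEd ∈ conditioning set.
  P2: blocked at fork node PeerGroup ∈ conditioning set.
{ParentEd, PeerGroup} contains no descendant of Attendance and blocks every backdoor path.
Every element of {ParentEd, PeerGroup} is needed (dropping ParentEd leaves P1 open; dropping PeerGroup leaves P2 open), so no proper subset is valid.
Among all size-2 subsets of the eligible variables, only {ParentEd, PeerGroup} blocks every backdoor path, so it is the unique smallest valid adjustment set.

{ParentEd, PeerGroup}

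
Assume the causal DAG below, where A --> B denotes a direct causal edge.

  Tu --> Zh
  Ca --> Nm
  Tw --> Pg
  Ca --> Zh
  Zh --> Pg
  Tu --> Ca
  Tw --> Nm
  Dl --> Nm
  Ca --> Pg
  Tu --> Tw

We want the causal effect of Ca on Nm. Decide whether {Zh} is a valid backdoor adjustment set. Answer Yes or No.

Backdoor paths from Ca to Nm (paths whose first edge points into Ca):
  P1: Ca <- Tu -> Tw -> Nm
  P2: Ca <- Tu -> Zh -> Pg <- Tw -> Nm
Condition 1 (no descendant of Ca in the set): FAILS — Zh is a descendant of Ca.
Condition 2 (every backdoor path blocked by {Zh}):
  P1: open — no interior node is in the conditioning set.
  P2: blocked at chain node Zh ∈ conditioning set.
{Zh} does not satisfy the backdoor criterion.

No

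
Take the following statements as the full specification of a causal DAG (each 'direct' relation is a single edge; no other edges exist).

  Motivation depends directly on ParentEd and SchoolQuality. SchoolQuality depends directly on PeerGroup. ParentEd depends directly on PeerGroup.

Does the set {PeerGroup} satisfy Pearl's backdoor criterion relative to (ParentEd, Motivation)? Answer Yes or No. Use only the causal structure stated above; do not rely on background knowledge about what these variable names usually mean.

Backdoor paths from ParentEd to Motivation (paths whose first edge points into ParentEd):
  P1: ParentEd <- PeerGroup -> SchoolQuality -> Motivation
Condition 1 (no descendant of ParentEd in the set): holds — descendants of ParentEd are {Motivation}; none are in {PeerGroup}.
Condition 2 (every backdoor path blocked by {PeerGroup}):
  P1: blocked at fork node PeerGroup ∈ conditioning set.
{PeerGroup} satisfies the backdoor criterion.

Yes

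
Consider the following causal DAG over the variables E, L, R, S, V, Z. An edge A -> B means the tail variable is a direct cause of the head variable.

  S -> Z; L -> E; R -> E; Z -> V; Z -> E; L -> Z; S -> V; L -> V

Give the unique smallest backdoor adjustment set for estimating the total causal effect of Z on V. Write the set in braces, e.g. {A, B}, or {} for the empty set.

Variables eligible for adjustment (non-descendants of Z, excluding Z and V): {L, R, S}.
Backdoor paths from Z to V:
  P1: Z <- S -> V
  P2: Z <- L -> V
The empty set is not sufficient: P1 (Z <- S -> V) has no collider blocking it and no conditioned non-collider, so it is open.
Try {L, S}:
  P1: blocked at fork node S ∈ conditioning set.
  P2: blocked at fork node L ∈ conditioning set.
{L, S} contains no descendant of Z and blocks every backdoor path.
Every element of {L, S} is needed (dropping L leaves P2 open; dropping S leaves P1 open), so no proper subset is valid.
Among all size-2 subsets of the eligible variables, only {L, S} blocks every backdoor path, so it is the unique smallest valid adjustment set.

{L, S}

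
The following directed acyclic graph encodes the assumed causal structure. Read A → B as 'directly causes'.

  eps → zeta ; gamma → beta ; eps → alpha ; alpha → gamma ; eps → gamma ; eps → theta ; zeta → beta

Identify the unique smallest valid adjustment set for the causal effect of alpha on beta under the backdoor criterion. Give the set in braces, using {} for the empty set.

Variables eligible for adjustment (non-descendants of alpha, excluding alpha and beta): {eps, theta, zeta}.
Backdoor paths from alpha to beta:
  P1: alpha <- eps -> zeta -> beta
  P2: alpha <- eps -> gamma -> beta
The empty set is not sufficient: P1 (alpha <- eps -> zeta -> beta) has no collider blocking it and no conditioned non-collider, so it is open.
Try {eps}:
  P1: blocked at fork node eps ∈ conditioning set.
  P2: blocked at fork node eps ∈ conditioning set.
{eps} contains no descendant of alpha and blocks every backdoor path.
No other singleton works — e.g. {zeta} leaves P2 open — so {eps} is the unique smallest valid adjustment set.

{eps}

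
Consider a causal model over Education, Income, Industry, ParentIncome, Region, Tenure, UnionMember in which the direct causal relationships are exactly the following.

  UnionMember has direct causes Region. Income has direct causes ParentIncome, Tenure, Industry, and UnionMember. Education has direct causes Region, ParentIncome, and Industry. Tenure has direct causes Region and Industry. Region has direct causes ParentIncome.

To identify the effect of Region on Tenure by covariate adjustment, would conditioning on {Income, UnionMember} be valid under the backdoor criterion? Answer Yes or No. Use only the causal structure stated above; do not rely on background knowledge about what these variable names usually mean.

Backdoor paths from Region to Tenure (paths whose first edge points into Region):
  P1: Region <- ParentIncome -> Education <- Industry -> Tenure
  P2: Region <- ParentIncome -> Education <- Industry -> Income <- Tenure
  P3: Region <- ParentIncome -> Income <- Industry -> Tenure
  P4: Region <- ParentIncome -> Income <- Tenure
Condition 1 (no descendant of Region in the set): FAILS — Income and UnionMember are descendants of Region.
Condition 2 (every backdoor path blocked by {Income, UnionMember}):
  P1: blocked at collider Education (neither it nor any descendant is in the conditioning set).
  P2: blocked at collider Education (neither it nor any descendant is in the conditioning set).
  P3: open — collider(s) Income are conditioned on (or have a conditioned descendant) and no non-collider on the path is in the set.
  P4: open — collider(s) Income are conditioned on (or have a conditioned descendant) and no non-collider on the path is in the set.
{Income, UnionMember} does not satisfy the backdoor criterion.

No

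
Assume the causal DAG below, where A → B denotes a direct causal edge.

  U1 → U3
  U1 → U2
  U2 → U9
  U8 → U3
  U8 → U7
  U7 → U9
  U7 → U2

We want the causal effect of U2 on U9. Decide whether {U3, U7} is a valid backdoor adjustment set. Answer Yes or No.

Backdoor paths from U2 to U9 (paths whose first edge points into U2):
  P1: U2 <- U1 -> U3 <- U8 -> U7 -> U9
  P2: U2 <- U7 -> U9
Condition 1 (no descendant of U2 in the set): holds — descendants of U2 are {U9}; none are in {U3, U7}.
Condition 2 (every backdoor path blocked by {U3, U7}):
  P1: blocked at chain node U7 ∈ conditioning set.
  P2: blocked at fork node U7 ∈ conditioning set.
{U3, U7} satisfies the backdoor criterion.

Yes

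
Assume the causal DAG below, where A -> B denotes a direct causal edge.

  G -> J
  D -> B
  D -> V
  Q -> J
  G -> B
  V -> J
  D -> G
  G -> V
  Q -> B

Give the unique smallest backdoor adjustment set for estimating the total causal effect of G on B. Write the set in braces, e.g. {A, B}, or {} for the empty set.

Variables eligible for adjustment (non-descendants of G, excluding G and B): {D, Q}.
Backdoor paths from G to B:
  P1: G <- D -> V -> J <- Q -> B
  P2: G <- D -> B
The empty set is not sufficient: P2 (G <- D -> B) has no collider blocking it and no conditioned non-collider, so it is open.
Try {D}:
  P1: blocked at fork node D ∈ conditioning set.
  P2: blocked at fork node D ∈ conditioning set.
{D} contains no descendant of G and blocks every backdoor path.
No other singleton works — e.g. {Q} leaves P2 open — so {D} is the unique smallest valid adjustment set.

{D}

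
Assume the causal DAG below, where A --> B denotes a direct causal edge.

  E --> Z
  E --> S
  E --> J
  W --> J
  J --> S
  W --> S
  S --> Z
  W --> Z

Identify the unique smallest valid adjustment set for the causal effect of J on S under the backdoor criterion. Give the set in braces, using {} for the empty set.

{E, W}

Variables eligible for adjustment (non-descendants of J, excluding J and S): {E, W}.
Backdoor paths from J to S:
  P1: J <- E -> S
  P2: J <- E -> Z <- W -> S
  P3: J <- E -> Z <- S
  P4: J <- W -> S
  P5: J <- W -> Z <- E -> S
  P6: J <- W -> Z <- S
The empty set is not sufficient: P1 (J <- E -> S) has no collider blocking it and no conditioned non-collider, so it is open.
Try {E, W}:
  P1: blocked at fork node E ∈ conditioning set.
  P2: blocked at fork node E ∈ conditioning set.
  P3: blocked at fork node E ∈ conditioning set.
  P4: blocked at fork node W ∈ conditioning set.
  P5: blocked at fork node W ∈ conditioning set.
  P6: blocked at fork node W ∈ conditioning set.
{E, W} contains no descendant of J and blocks every backdoor path.
Every element of {E, W} is needed (dropping E leaves P1 open; dropping W leaves P4 open), so no proper subset is valid.
Among all size-2 subsets of the eligible variables, only {E, W} blocks every backdoor path, so it is the unique smallest valid adjustment set.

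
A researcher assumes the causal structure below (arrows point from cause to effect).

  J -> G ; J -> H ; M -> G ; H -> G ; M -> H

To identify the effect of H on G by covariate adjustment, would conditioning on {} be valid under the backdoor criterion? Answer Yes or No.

No

Backdoor paths from H to G (paths whose first edge points into H):
  P1: H <- M -> G
  P2: H <- J -> G
Condition 1 (no descendant of H in the set): holds — descendants of H are {G}; none are in {}.
Condition 2 (every backdoor path blocked by {}):
  P1: open — no interior node is in the conditioning set.
  P2: open — no interior node is in the conditioning set.
{} does not satisfy the backdoor criterion.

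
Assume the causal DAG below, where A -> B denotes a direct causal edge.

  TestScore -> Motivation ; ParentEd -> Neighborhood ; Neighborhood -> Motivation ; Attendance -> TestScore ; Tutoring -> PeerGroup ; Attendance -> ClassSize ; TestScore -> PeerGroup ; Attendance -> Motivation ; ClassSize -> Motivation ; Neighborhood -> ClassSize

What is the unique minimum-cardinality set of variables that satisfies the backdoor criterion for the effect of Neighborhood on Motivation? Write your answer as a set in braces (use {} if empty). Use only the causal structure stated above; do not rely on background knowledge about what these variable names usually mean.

Variables eligible for adjustment (non-descendants of Neighborhood, excluding Neighborhood and Motivation): {Attendance, ParentEd, PeerGroup, TestScore, Tutoring}.
Backdoor paths from Neighborhood to Motivation:
  (none)
With no backdoor paths the empty set already satisfies the criterion, and it is trivially minimal.

{}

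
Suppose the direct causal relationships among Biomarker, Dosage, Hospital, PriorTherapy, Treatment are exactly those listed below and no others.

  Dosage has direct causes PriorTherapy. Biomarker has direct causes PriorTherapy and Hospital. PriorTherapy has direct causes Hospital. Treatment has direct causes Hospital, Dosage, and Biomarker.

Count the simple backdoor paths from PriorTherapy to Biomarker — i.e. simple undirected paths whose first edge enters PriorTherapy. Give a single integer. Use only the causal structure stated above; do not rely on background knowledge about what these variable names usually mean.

A backdoor path from PriorTherapy to Biomarker is any simple undirected path whose first edge points into PriorTherapy (i.e. leaves PriorTherapy via a parent).
Parents of PriorTherapy: {Hospital}.
Enumerating:
  P1: PriorTherapy <- Hospital -> Biomarker
  P2: PriorTherapy <- Hospital -> Treatment <- Biomarker
That exhausts the simple backdoor paths. Count: 2.

2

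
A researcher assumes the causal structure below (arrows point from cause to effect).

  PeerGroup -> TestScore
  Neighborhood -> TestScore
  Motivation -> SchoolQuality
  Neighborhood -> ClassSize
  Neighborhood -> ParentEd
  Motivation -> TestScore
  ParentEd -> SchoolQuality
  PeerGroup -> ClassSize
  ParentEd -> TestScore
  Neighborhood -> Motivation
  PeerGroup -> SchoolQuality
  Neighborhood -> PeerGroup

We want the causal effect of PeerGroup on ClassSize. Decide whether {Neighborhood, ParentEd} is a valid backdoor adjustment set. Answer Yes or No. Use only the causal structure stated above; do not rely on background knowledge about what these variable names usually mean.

Yes

Backdoor paths from PeerGroup to ClassSize (paths whose first edge points into PeerGroup):
  P1: PeerGroup <- Neighborhood -> ClassSize
Condition 1 (no descendant of PeerGroup in the set): holds — descendants of PeerGroup are {ClassSize, SchoolQuality, TestScore}; none are in {Neighborhood, ParentEd}.
Condition 2 (every backdoor path blocked by {Neighborhood, ParentEd}):
  P1: blocked at fork node Neighborhood ∈ conditioning set.
{Neighborhood, ParentEd} satisfies the backdoor criterion.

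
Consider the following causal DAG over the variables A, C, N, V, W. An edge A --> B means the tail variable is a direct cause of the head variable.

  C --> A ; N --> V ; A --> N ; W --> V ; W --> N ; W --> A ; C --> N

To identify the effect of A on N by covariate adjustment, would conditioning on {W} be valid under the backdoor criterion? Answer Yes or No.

Backdoor paths from A to N (paths whose first edge points into A):
  P1: A <- C -> N
  P2: A <- W -> N
  P3: A <- W -> V <- N
Condition 1 (no descendant of A in the set): holds — descendants of A are {N, V}; none are in {W}.
Condition 2 (every backdoor path blocked by {W}):
  P1: open — no interior node is in the conditioning set.
  P2: blocked at fork node W ∈ conditioning set.
  P3: blocked at fork node W ∈ conditioning set.
{W} does not satisfy the backdoor criterion.

No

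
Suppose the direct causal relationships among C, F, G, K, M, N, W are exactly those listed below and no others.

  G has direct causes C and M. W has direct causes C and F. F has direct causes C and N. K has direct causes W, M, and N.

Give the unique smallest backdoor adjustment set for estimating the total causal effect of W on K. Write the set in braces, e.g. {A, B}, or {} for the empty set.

{N}

Variables eligible for adjustment (non-descendants of W, excluding W and K): {C, F, G, M, N}.
Backdoor paths from W to K:
  P1: W <- C -> F <- N -> K
  P2: W <- C -> G <- M -> K
  P3: W <- F <- C -> G <- M -> K
  P4: W <- F <- N -> K
The empty set is not sufficient: P4 (W <- F <- N -> K) has no collider blocking it and no conditioned non-collider, so it is open.
Try {N}:
  P1: blocked at collider F (neither it nor any descendant is in the conditioning set).
  P2: blocked at collider G (neither it nor any descendant is in the conditioning set).
  P3: blocked at collider G (neither it nor any descendant is in the conditioning set).
  P4: blocked at fork node N ∈ conditioning set.
{N} contains no descendant of W and blocks every backdoor path.
No other singleton works — e.g. {M} leaves P4 open — so {N} is the unique smallest valid adjustment set.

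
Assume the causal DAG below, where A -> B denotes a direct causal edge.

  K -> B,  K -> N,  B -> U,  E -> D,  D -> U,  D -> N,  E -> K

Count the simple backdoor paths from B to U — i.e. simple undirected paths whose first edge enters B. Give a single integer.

A backdoor path from B to U is any simple undirected path whose first edge points into B (i.e. leaves B via a parent).
Parents of B: {K}.
Enumerating:
  P1: B <- K <- E -> D -> U
  P2: B <- K -> N <- D -> U
That exhausts the simple backdoor paths. Count: 2.

2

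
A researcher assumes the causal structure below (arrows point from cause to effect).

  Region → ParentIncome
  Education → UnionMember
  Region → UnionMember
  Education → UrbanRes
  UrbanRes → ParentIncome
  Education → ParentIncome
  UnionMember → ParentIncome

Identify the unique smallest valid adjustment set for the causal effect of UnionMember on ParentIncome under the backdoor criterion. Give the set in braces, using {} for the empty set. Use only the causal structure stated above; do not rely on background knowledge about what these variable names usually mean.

{Education, Region}

Variables eligible for adjustment (non-descendants of UnionMember, excluding UnionMember and ParentIncome): {Education, Region, UrbanRes}.
Backdoor paths from UnionMember to ParentIncome:
  P1: UnionMember <- Education -> UrbanRes -> ParentIncome
  P2: UnionMember <- Education -> ParentIncome
  P3: UnionMember <- Region -> ParentIncome
The empty set is not sufficient: P1 (UnionMember <- Education -> UrbanRes -> ParentIncome) has no collider blocking it and no conditioned non-collider, so it is open.
Try {Education, Region}:
  P1: blocked at fork node Education ∈ conditioning set.
  P2: blocked at fork node Education ∈ conditioning set.
  P3: blocked at fork node Region ∈ conditioning set.
{Education, Region} contains no descendant of UnionMember and blocks every backdoor path.
Every element of {Education, Region} is needed (dropping Education leaves P1 open; dropping Region leaves P3 open), so no proper subset is valid.
Among all size-2 subsets of the eligible variables, only {Education, Region} blocks every backdoor path, so it is the unique smallest valid adjustment set.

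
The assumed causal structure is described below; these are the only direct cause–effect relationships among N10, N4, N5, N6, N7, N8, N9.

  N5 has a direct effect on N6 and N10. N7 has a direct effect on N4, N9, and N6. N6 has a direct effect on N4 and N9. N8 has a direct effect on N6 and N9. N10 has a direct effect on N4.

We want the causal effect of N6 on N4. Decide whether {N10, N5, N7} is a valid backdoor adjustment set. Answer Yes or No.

Yes

Backdoor paths from N6 to N4 (paths whose first edge points into N6):
  P1: N6 <- N7 -> N4
  P2: N6 <- N5 -> N10 -> N4
  P3: N6 <- N8 -> N9 <- N7 -> N4
Condition 1 (no descendant of N6 in the set): holds — descendants of N6 are {N4, N9}; none are in {N10, N5, N7}.
Condition 2 (every backdoor path blocked by {N10, N5, N7}):
  P1: blocked at fork node N7 ∈ conditioning set.
  P2: blocked at fork node N5 ∈ conditioning set.
  P3: blocked at collider N9 (neither it nor any descendant is in the conditioning set).
{N10, N5, N7} satisfies the backdoor criterion.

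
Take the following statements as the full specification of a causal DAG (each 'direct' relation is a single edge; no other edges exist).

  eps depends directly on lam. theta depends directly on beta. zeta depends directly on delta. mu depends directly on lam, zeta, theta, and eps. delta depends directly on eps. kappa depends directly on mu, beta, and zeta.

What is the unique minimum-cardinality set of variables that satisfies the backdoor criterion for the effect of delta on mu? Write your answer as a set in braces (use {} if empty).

Variables eligible for adjustment (non-descendants of delta, excluding delta and mu): {beta, eps, lam, theta}.
Backdoor paths from delta to mu:
  P1: delta <- eps <- lam -> mu
  P2: delta <- eps -> mu
The empty set is not sufficient: P1 (delta <- eps <- lam -> mu) has no collider blocking it and no conditioned non-collider, so it is open.
Try {eps}:
  P1: blocked at chain node eps ∈ conditioning set.
  P2: blocked at fork node eps ∈ conditioning set.
{eps} contains no descendant of delta and blocks every backdoor path.
No other singleton works — e.g. {lam} leaves P2 open — so {eps} is the unique smallest valid adjustment set.

{eps}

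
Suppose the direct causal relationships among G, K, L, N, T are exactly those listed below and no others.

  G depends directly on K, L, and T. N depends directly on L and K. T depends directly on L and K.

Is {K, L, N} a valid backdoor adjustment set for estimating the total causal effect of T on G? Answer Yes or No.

Yes

Backdoor paths from T to G (paths whose first edge points into T):
  P1: T <- L -> G
  P2: T <- L -> N <- K -> G
  P3: T <- K -> G
  P4: T <- K -> N <- L -> G
Condition 1 (no descendant of T in the set): holds — descendants of T are {G}; none are in {K, L, N}.
Condition 2 (every backdoor path blocked by {K, L, N}):
  P1: blocked at fork node L ∈ conditioning set.
  P2: blocked at fork node L ∈ conditioning set.
  P3: blocked at fork node K ∈ conditioning set.
  P4: blocked at fork node K ∈ conditioning set.
{K, L, N} satisfies the backdoor criterion.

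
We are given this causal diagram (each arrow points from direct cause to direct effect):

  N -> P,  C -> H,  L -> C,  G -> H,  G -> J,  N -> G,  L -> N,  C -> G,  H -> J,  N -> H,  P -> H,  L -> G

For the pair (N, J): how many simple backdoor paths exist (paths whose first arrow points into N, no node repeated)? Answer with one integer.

7

A backdoor path from N to J is any simple undirected path whose first edge points into N (i.e. leaves N via a parent).
Parents of N: {L}.
Enumerating:
  P1: N <- L -> C -> G -> H -> J
  P2: N <- L -> C -> G -> J
  P3: N <- L -> C -> H <- G -> J
  P4: N <- L -> C -> H -> J
  P5: N <- L -> G <- C -> H -> J
  P6: N <- L -> G -> H -> J
  P7: N <- L -> G -> J
That exhausts the simple backdoor paths. Count: 7.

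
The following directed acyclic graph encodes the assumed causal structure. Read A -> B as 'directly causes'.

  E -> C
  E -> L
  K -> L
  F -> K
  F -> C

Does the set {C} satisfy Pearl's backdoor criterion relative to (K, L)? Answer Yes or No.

No

Backdoor paths from K to L (paths whose first edge points into K):
  P1: K <- F -> C <- E -> L
Condition 1 (no descendant of K in the set): holds — descendants of K are {L}; none are in {C}.
Condition 2 (every backdoor path blocked by {C}):
  P1: open — collider(s) C are conditioned on (or have a conditioned descendant) and no non-collider on the path is in the set.
{C} does not satisfy the backdoor criterion.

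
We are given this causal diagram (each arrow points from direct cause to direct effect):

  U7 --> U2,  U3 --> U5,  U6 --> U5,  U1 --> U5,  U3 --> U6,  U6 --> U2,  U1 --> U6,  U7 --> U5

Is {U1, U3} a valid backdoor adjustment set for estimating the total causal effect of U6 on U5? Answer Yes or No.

Yes

Backdoor paths from U6 to U5 (paths whose first edge points into U6):
  P1: U6 <- U1 -> U5
  P2: U6 <- U3 -> U5
Condition 1 (no descendant of U6 in the set): holds — descendants of U6 are {U2, U5}; none are in {U1, U3}.
Condition 2 (every backdoor path blocked by {U1, U3}):
  P1: blocked at fork node U1 ∈ conditioning set.
  P2: blocked at fork node U3 ∈ conditioning set.
{U1, U3} satisfies the backdoor criterion.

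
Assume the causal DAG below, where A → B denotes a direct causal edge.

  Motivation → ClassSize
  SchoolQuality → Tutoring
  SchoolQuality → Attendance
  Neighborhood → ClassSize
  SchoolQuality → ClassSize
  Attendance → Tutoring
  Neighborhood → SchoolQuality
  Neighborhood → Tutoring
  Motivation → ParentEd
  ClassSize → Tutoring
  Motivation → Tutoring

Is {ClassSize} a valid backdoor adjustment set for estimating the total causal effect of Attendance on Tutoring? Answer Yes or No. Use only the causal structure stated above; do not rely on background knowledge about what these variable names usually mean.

Backdoor paths from Attendance to Tutoring (paths whose first edge points into Attendance):
  P1: Attendance <- SchoolQuality <- Neighborhood -> ClassSize <- Motivation -> Tutoring
  P2: Attendance <- SchoolQuality <- Neighborhood -> ClassSize -> Tutoring
  P3: Attendance <- SchoolQuality <- Neighborhood -> Tutoring
  P4: Attendance <- SchoolQuality -> ClassSize <- Neighborhood -> Tutoring
  P5: Attendance <- SchoolQuality -> ClassSize <- Motivation -> Tutoring
  P6: Attendance <- SchoolQuality -> ClassSize -> Tutoring
  P7: Attendance <- SchoolQuality -> Tutoring
Condition 1 (no descendant of Attendance in the set): holds — descendants of Attendance are {Tutoring}; none are in {ClassSize}.
Condition 2 (every backdoor path blocked by {ClassSize}):
  P1: open — collider(s) ClassSize are conditioned on (or have a conditioned descendant) and no non-collider on the path is in the set.
  P2: blocked at chain node ClassSize ∈ conditioning set.
  P3: open — no interior node is in the conditioning set.
  P4: open — collider(s) ClassSize are conditioned on (or have a conditioned descendant) and no non-collider on the path is in the set.
  P5: open — collider(s) ClassSize are conditioned on (or have a conditioned descendant) and no non-collider on the path is in the set.
  P6: blocked at chain node ClassSize ∈ conditioning set.
  P7: open — no interior node is in the conditioning set.
{ClassSize} does not satisfy the backdoor criterion.

No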